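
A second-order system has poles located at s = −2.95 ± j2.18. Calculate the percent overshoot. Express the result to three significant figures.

|pole| = ω_n = √(2.95² + 2.18²) = 3.67 rad/s; ζ = cos θ = σ/ω_n = 0.804.
Overshoot: exp(−π·0.804/√(1−0.804²)) = 0.0142, i.e. 1.42%.

%OS ≈ 1.42%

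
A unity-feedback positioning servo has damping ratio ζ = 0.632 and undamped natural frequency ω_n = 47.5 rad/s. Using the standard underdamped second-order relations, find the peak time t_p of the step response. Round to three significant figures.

The damped frequency is ω_d = ω_n√(1−ζ²) = 47.5·√(1−0.399) = 36.8 rad/s.
Peak time t_p = π/ω_d = π/36.8 = 0.0853 s.

t_p ≈ 0.0853 s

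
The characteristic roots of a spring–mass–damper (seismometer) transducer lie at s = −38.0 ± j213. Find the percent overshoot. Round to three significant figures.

|pole| = ω_n = √(38.0² + 213²) = 216 rad/s; ζ = cos θ = σ/ω_n = 0.176.
Overshoot: exp(−π·0.176/√(1−0.176²)) = 0.571, i.e. 57.1%.

%OS ≈ 57.1%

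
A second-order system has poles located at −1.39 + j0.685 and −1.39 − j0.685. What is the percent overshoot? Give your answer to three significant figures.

%OS ≈ 0.170%

The poles are at −σ ± jω_d with σ = 1.39 and ω_d = 0.685, so ω_n = √(σ²+ω_d²) = 1.55 rad/s and ζ = σ/ω_n = 0.897.
%OS = 100 e^{−πζ/√(1−ζ²)} with ζ = 0.897 gives 0.170%.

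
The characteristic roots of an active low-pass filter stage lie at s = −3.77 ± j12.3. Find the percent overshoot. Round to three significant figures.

%OS ≈ 38.2%

With σ = 3.77, ω_d = 12.3: ω_n = √(σ²+ω_d²) = 12.9 rad/s, ζ = σ/ω_n = 0.293.
Overshoot: exp(−π·0.293/√(1−0.293²)) = 0.382, i.e. 38.2%.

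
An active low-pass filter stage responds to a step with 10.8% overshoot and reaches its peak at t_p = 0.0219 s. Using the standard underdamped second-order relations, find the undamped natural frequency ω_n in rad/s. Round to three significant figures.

The overshoot fixes ζ = −ln(OS)/√(π²+ln²(OS)) = 0.578.
From t_p = π/ω_d, ω_d = π/0.0219 = 143 rad/s, so ω_n = ω_d/√(1−ζ²) = 176 rad/s.

ω_n ≈ 176 rad/s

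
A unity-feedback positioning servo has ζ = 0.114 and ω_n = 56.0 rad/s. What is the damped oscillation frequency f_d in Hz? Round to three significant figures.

f_d ≈ 8.85 Hz

ω_d = ω_n√(1−ζ²) = 56.0·√0.987 = 55.6 rad/s.
f_d = ω_d/(2π) = 8.85 Hz.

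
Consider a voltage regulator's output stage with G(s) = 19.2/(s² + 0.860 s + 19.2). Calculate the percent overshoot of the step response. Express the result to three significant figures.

Comparing the denominator to s² + 2ζω_n s + ω_n²: ω_n = √19.2 = 4.38 rad/s, and 2ζω_n = 0.860 so ζ = 0.860/(2·4.38) = 0.0981.
%OS = 100·exp(−πζ/√(1−ζ²)) = 73.4%.

%OS ≈ 73.4%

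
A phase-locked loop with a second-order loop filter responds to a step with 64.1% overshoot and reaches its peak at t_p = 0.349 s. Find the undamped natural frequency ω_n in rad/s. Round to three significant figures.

The overshoot fixes ζ = −ln(OS)/√(π²+ln²(OS)) = 0.140.
From t_p = π/ω_d, ω_d = π/0.349 = 9.00 rad/s, so ω_n = ω_d/√(1−ζ²) = 9.09 rad/s.

ω_n ≈ 9.09 rad/s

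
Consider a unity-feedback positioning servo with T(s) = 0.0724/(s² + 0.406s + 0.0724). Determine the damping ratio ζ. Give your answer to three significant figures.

ζ ≈ 0.754

Matching coefficients with s² + 2ζω_n s + ω_n² gives ω_n² = 0.0724 ⇒ ω_n = 0.269 rad/s, and ζ = 0.406/(2ω_n) = 0.754.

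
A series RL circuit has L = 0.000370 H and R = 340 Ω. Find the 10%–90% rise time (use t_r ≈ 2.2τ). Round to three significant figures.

t_r ≈ 0.00000239 s

τ = L/R = 0.000370/340 = 0.00000109 s.
t_r ≈ 2.2τ = 0.00000239 s.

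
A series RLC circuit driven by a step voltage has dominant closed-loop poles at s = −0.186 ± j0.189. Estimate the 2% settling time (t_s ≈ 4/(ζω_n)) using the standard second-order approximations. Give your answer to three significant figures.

t_s ≈ 21.5 s

For poles at −σ ± jω_d, ζω_n = σ = 0.186, so t_s ≈ 4/σ = 21.5 s.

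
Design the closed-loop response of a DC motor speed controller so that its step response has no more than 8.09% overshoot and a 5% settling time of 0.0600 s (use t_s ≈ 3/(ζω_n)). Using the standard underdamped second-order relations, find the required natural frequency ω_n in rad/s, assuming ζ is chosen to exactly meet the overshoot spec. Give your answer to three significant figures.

ζ = −ln(OS)/√(π² + (ln OS)²). With OS = 0.0809, ln OS = −2.515 and ζ = 2.515/4.024 = 0.625.
Then ω_n = 3/(ζ t_s) = 3/(0.625 × 0.0600) = 80.0 rad/s.

ω_n ≈ 80.0 rad/s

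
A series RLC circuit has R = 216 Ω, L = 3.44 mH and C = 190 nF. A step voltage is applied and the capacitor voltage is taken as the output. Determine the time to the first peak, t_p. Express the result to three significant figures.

For a series RLC circuit (capacitor voltage as output), ω_n = 1/√(LC) = 1/√(3.44 mH · 190 nF) = 39100 rad/s.
ζ = (R/2)·√(C/L) = (216/2)·√(190 nF/3.44 mH) = 0.803.
ω_d = 39100·√(1 − 0.803²) = 23300 rad/s. t_p = π/ω_d = 0.000135 s.

t_p ≈ 0.000135 s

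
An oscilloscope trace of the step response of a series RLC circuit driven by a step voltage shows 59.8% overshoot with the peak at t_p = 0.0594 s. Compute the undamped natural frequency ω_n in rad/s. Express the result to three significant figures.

The overshoot fixes ζ = −ln(OS)/√(π²+ln²(OS)) = 0.162.
t_p = π/ω_d ⇒ ω_d = 52.9 rad/s; then ω_n = ω_d/√(1−ζ²) = 53.6 rad/s.

ω_n ≈ 53.6 rad/s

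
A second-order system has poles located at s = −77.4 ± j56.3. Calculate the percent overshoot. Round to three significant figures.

%OS ≈ 1.33%

With σ = 77.4, ω_d = 56.3: ω_n = √(σ²+ω_d²) = 95.7 rad/s, ζ = σ/ω_n = 0.809.
Overshoot: exp(−π·0.809/√(1−0.809²)) = 0.0133, i.e. 1.33%.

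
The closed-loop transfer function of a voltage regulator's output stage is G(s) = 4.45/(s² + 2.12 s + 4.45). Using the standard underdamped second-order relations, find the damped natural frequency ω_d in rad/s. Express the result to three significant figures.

ω_d ≈ 1.82 rad/s

ω_n = √4.45 = 2.11 rad/s; ζ = 2.12/(2·2.11) = 0.502.
The damped frequency ω_d = ω_n√(1−ζ²) = 1.82 rad/s.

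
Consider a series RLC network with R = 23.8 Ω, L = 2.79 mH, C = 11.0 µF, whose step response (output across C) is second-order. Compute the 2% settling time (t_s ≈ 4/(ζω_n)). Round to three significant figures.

t_s ≈ 0.000938 s

For a series RLC circuit (capacitor voltage as output), ω_n = 1/√(LC) = 1/√(2.79 mH · 11.0 µF) = 5710 rad/s.
ζ = (R/2)·√(C/L) = (23.8/2)·√(11.0 µF/2.79 mH) = 0.747.
t_s ≈ 4/(ζω_n) = 0.000938 s.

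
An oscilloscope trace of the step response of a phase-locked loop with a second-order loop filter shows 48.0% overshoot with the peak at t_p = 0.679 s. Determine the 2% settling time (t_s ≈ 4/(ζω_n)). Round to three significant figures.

The overshoot fixes ζ = −ln(OS)/√(π²+ln²(OS)) = 0.228.
t_p = π/ω_d ⇒ ω_d = 4.63 rad/s; then ω_n = ω_d/√(1−ζ²) = 4.75 rad/s.
t_s ≈ 4/(ζω_n) = 4/(0.228·4.75) = 3.70 s.

t_s ≈ 3.70 s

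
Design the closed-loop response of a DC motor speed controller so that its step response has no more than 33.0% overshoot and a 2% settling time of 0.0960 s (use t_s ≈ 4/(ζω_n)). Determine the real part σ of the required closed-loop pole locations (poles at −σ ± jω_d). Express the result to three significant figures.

The settling-time spec alone fixes σ = ζω_n = 4/t_s = 4/0.0960 = 41.7.
(Overshoot then fixes ζ = 0.333 and hence ω_d = σ·√(1−ζ²)/ζ = 118 rad/s.)

σ ≈ 41.7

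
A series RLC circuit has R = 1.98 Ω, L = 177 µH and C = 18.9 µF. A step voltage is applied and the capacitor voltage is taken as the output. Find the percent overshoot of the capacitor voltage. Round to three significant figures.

For a series RLC circuit (capacitor voltage as output), ω_n = 1/√(LC) = 1/√(177 µH · 18.9 µF) = 17300 rad/s.
ζ = (R/2)·√(C/L) = (1.98/2)·√(18.9 µF/177 µH) = 0.324.
%OS = 100 e^{−πζ/√(1−ζ²)} with ζ = 0.324 gives 34.2%.

%OS ≈ 34.2%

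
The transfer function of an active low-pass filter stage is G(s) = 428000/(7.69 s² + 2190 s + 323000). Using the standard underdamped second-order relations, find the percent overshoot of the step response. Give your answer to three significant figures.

%OS ≈ 4.81%

Dividing through by 7.69: denominator becomes s² + 284.8 s + 42000.
So ω_n = √42000 = 205 rad/s and ζ = 284.8/(2·205) = 0.695.
%OS = 100 e^{−πζ/√(1−ζ²)} with ζ = 0.695 gives 4.81%.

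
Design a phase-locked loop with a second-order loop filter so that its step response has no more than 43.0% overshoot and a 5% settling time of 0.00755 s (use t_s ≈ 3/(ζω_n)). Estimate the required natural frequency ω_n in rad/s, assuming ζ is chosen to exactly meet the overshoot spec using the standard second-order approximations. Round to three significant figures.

ω_n ≈ 1530 rad/s

Inverting the overshoot relation: ζ = |ln 0.430|/√(π² + ln²0.430) = 0.259.
Then ω_n = 3/(ζ t_s) = 3/(0.259 × 0.00755) = 1530 rad/s.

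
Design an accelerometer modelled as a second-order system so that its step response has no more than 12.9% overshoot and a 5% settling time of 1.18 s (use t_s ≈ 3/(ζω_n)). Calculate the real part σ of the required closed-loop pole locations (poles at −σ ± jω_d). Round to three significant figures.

The settling-time spec alone fixes σ = ζω_n = 3/t_s = 3/1.18 = 2.54.
(Overshoot then fixes ζ = 0.546 and hence ω_d = σ·√(1−ζ²)/ζ = 3.90 rad/s.)

σ ≈ 2.54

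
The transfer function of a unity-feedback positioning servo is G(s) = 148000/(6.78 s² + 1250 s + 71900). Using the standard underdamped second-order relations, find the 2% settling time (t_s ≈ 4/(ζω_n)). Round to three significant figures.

t_s ≈ 0.0434 s

Dividing through by 6.78: denominator becomes s² + 184.4 s + 10600.
So ω_n = √10600 = 103 rad/s and ζ = 184.4/(2·103) = 0.895.
t_s ≈ 4/(ζω_n) = 0.0434 s.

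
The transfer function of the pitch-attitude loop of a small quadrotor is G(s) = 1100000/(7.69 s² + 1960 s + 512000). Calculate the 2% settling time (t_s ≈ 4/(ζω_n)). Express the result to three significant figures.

t_s ≈ 0.0314 s

Dividing through by 7.69: denominator becomes s² + 254.9 s + 66580.
So ω_n = √66580 = 258 rad/s and ζ = 254.9/(2·258) = 0.494.
t_s ≈ 4/(ζω_n) = 0.0314 s.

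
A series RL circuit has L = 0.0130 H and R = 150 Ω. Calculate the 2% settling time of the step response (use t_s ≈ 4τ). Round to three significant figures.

t_s ≈ 0.000347 s

τ = L/R = 0.0130/150 = 0.0000867 s.
t_s ≈ 4τ = 0.000347 s.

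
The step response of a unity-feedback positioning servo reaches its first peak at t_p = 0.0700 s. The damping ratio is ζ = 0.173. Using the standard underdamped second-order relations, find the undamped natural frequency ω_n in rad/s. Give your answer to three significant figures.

ω_n ≈ 45.6 rad/s

Peak time t_p = π/ω_d, so ω_d = π/t_p = π/0.0700 = 44.9 rad/s.
ω_n = ω_d/√(1−ζ²) = 44.9/√0.970 = 45.6 rad/s.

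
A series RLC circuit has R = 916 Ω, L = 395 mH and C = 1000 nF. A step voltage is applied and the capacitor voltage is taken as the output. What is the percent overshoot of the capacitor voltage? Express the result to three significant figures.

%OS ≈ 3.53%

For a series RLC circuit (capacitor voltage as output), ω_n = 1/√(LC) = 1/√(395 mH · 1000 nF) = 1590 rad/s.
ζ = (R/2)·√(C/L) = (916/2)·√(1000 nF/395 mH) = 0.729.
%OS = 100 e^{−πζ/√(1−ζ²)} with ζ = 0.729 gives 3.53%.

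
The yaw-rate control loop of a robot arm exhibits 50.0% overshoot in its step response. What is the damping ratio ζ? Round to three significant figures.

ζ ≈ 0.215

ζ = −ln(OS)/√(π² + (ln OS)²). With OS = 0.500, ln OS = −0.6931 and ζ = 0.6931/3.217 = 0.215.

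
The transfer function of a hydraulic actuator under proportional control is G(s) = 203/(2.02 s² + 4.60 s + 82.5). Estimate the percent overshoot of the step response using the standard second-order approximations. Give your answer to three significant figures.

%OS ≈ 56.6%

Dividing through by 2.02: denominator becomes s² + 2.277 s + 40.84.
So ω_n = √40.84 = 6.39 rad/s and ζ = 2.277/(2·6.39) = 0.178.
%OS = 100·exp(−πζ/√(1−ζ²)) = 56.6%.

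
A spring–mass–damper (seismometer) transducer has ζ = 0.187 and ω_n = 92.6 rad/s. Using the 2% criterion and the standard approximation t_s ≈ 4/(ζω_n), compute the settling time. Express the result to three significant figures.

t_s ≈ 0.231 s

t_s ≈ 4/(ζω_n) = 4/(0.187 × 92.6) = 0.231 s.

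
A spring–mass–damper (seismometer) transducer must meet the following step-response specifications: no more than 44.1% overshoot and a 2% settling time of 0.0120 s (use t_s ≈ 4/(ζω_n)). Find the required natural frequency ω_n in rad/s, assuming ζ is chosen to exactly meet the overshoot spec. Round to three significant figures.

From %OS = 100·exp(−πζ/√(1−ζ²)), invert to get ζ = −ln(OS)/√(π² + ln²(OS)) with OS = 0.441.
−ln 0.441 = 0.8187, so ζ = 0.8187/√(π² + 0.6703) = 0.252.
Then ω_n = 4/(ζ t_s) = 4/(0.252 × 0.0120) = 1320 rad/s.

ω_n ≈ 1320 rad/s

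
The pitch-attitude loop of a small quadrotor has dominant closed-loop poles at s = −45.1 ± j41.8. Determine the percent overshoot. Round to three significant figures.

%OS ≈ 3.37%

With σ = 45.1, ω_d = 41.8: ω_n = √(σ²+ω_d²) = 61.5 rad/s, ζ = σ/ω_n = 0.733.
%OS = 100·exp(−πζ/√(1−ζ²)) = 3.37%.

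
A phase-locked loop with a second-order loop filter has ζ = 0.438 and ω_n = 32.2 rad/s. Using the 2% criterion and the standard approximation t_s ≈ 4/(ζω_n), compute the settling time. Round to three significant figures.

t_s ≈ 0.284 s

t_s ≈ 4/(ζω_n) = 4/(0.438 × 32.2) = 0.284 s.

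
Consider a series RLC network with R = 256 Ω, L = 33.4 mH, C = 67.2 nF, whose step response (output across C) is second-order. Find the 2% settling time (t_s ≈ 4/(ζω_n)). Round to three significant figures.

t_s ≈ 0.00104 s

For a series RLC circuit (capacitor voltage as output), ω_n = 1/√(LC) = 1/√(33.4 mH · 67.2 nF) = 21100 rad/s.
ζ = (R/2)·√(C/L) = (256/2)·√(67.2 nF/33.4 mH) = 0.182.
t_s ≈ 4/(ζω_n) = 0.00104 s.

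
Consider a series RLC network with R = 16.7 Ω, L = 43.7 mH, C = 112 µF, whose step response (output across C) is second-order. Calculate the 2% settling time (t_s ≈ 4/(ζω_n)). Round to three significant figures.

For a series RLC circuit (capacitor voltage as output), ω_n = 1/√(LC) = 1/√(43.7 mH · 112 µF) = 452 rad/s.
ζ = (R/2)·√(C/L) = (16.7/2)·√(112 µF/43.7 mH) = 0.423.
t_s ≈ 4/(ζω_n) = 0.0209 s.

t_s ≈ 0.0209 s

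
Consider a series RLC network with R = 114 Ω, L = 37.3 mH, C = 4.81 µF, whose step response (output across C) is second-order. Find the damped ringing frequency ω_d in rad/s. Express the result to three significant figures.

ω_d ≈ 1800 rad/s

For a series RLC circuit (capacitor voltage as output), ω_n = 1/√(LC) = 1/√(37.3 mH · 4.81 µF) = 2360 rad/s.
ζ = (R/2)·√(C/L) = (114/2)·√(4.81 µF/37.3 mH) = 0.647.
ω_d = ω_n√(1−ζ²) = 1800 rad/s.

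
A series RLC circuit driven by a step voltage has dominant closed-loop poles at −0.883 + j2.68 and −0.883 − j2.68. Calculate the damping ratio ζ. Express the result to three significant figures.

With σ = 0.883, ω_d = 2.68: ω_n = √(σ²+ω_d²) = 2.82 rad/s, ζ = σ/ω_n = 0.313.

ζ ≈ 0.313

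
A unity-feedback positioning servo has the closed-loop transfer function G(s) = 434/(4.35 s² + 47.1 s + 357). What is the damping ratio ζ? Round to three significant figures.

Dividing through by 4.35: denominator becomes s² + 10.83 s + 82.07.
So ω_n = √82.07 = 9.06 rad/s and ζ = 10.83/(2·9.06) = 0.598.

ζ ≈ 0.598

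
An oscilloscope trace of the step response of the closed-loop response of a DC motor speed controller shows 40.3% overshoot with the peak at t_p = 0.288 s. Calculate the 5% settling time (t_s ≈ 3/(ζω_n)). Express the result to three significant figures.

t_s ≈ 0.951 s

From the overshoot, ζ = −ln(OS)/√(π²+ln²(OS)) = 0.278.
From t_p = π/ω_d, ω_d = π/0.288 = 10.9 rad/s, so ω_n = ω_d/√(1−ζ²) = 11.4 rad/s.
t_s ≈ 3/(ζω_n) = 3/(0.278·11.4) = 0.951 s.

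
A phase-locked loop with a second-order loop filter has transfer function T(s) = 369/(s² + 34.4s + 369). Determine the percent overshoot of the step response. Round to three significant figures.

Matching coefficients with s² + 2ζω_n s + ω_n² gives ω_n² = 369 ⇒ ω_n = 19.2 rad/s, and ζ = 34.4/(2ω_n) = 0.895.
%OS = 100·exp(−πζ/√(1−ζ²)) = 0.180%.

%OS ≈ 0.180%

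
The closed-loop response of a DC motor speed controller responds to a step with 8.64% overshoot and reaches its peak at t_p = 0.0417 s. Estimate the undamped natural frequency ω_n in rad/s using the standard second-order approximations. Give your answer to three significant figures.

ω_n ≈ 95.5 rad/s

From the overshoot, ζ = −ln(OS)/√(π²+ln²(OS)) = 0.615.
t_p = π/ω_d ⇒ ω_d = 75.3 rad/s; then ω_n = ω_d/√(1−ζ²) = 95.5 rad/s.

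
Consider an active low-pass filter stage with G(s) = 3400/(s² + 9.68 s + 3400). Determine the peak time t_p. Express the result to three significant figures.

t_p ≈ 0.0541 s

Comparing the denominator to s² + 2ζω_n s + ω_n²: ω_n = √3400 = 58.3 rad/s, and 2ζω_n = 9.68 so ζ = 9.68/(2·58.3) = 0.0830.
The damped frequency ω_d = ω_n√(1−ζ²) = 58.1 rad/s. Then t_p = π/ω_d = 0.0541 s.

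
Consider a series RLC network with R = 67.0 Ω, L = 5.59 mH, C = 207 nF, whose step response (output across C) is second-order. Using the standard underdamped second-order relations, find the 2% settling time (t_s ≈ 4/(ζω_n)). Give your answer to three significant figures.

t_s ≈ 0.000667 s

For a series RLC circuit (capacitor voltage as output), ω_n = 1/√(LC) = 1/√(5.59 mH · 207 nF) = 29400 rad/s.
ζ = (R/2)·√(C/L) = (67.0/2)·√(207 nF/5.59 mH) = 0.204.
t_s ≈ 4/(ζω_n) = 0.000667 s.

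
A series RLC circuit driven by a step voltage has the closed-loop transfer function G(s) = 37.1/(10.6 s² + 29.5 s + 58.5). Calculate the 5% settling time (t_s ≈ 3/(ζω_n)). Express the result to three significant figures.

t_s ≈ 2.16 s

Dividing through by 10.6: denominator becomes s² + 2.783 s + 5.519.
So ω_n = √5.519 = 2.35 rad/s and ζ = 2.783/(2·2.35) = 0.592.
t_s ≈ 3/(ζω_n) = 2.16 s.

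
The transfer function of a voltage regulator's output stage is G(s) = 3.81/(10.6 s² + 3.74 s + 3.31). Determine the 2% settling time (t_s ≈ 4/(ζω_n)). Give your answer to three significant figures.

Dividing through by 10.6: denominator becomes s² + 0.3528 s + 0.3123.
So ω_n = √0.3123 = 0.559 rad/s and ζ = 0.3528/(2·0.559) = 0.316.
t_s ≈ 4/(ζω_n) = 22.7 s.

t_s ≈ 22.7 s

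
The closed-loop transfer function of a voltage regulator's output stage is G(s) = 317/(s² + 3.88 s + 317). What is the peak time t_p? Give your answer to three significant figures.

ω_n = √317 = 17.8 rad/s; ζ = 3.88/(2·17.8) = 0.109.
ω_d = 17.8·√(1 − 0.109²) = 17.7 rad/s. Then t_p = π/ω_d = 0.178 s.

t_p ≈ 0.178 s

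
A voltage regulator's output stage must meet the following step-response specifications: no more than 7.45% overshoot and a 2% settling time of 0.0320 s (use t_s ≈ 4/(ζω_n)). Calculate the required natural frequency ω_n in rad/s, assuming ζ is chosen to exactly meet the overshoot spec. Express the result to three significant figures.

From %OS = 100·exp(−πζ/√(1−ζ²)), invert to get ζ = −ln(OS)/√(π² + ln²(OS)) with OS = 0.0745.
−ln 0.0745 = 2.597, so ζ = 2.597/√(π² + 6.744) = 0.637.
From t_s ≈ 4/(ζω_n): ω_n = 4/(ζ·t_s) = 4/(0.637·0.0320) = 196 rad/s.

ω_n ≈ 196 rad/s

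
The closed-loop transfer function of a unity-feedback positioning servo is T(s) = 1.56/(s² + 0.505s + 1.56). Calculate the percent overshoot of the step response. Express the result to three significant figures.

ω_n = √1.56 = 1.25 rad/s; ζ = 0.505/(2·1.25) = 0.202.
Overshoot: exp(−π·0.202/√(1−0.202²)) = 0.523, i.e. 52.3%.

%OS ≈ 52.3%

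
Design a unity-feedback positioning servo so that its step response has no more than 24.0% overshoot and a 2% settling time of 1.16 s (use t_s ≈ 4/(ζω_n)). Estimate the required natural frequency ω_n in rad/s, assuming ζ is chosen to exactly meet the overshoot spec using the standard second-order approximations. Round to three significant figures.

ω_n ≈ 8.34 rad/s

From %OS = 100·exp(−πζ/√(1−ζ²)), invert to get ζ = −ln(OS)/√(π² + ln²(OS)) with OS = 0.240.
−ln 0.240 = 1.427, so ζ = 1.427/√(π² + 2.037) = 0.414.
Then ω_n = 4/(ζ t_s) = 4/(0.414 × 1.16) = 8.34 rad/s.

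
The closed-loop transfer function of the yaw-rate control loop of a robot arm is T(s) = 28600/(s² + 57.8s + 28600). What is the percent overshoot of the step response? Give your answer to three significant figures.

ω_n = √28600 = 169 rad/s; ζ = 57.8/(2·169) = 0.171.
%OS = 100 e^{−πζ/√(1−ζ²)} with ζ = 0.171 gives 58.0%.

%OS ≈ 58.0%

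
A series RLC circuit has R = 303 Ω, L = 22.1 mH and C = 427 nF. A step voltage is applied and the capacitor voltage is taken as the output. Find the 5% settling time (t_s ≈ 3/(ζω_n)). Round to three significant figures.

For a series RLC circuit (capacitor voltage as output), ω_n = 1/√(LC) = 1/√(22.1 mH · 427 nF) = 10300 rad/s.
ζ = (R/2)·√(C/L) = (303/2)·√(427 nF/22.1 mH) = 0.666.
t_s ≈ 3/(ζω_n) = 0.000438 s.

t_s ≈ 0.000438 s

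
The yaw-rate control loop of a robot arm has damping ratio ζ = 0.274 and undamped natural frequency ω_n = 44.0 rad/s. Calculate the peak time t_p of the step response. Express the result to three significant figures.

t_p ≈ 0.0742 s

The damped frequency is ω_d = ω_n√(1−ζ²) = 44.0·√(1−0.0751) = 42.3 rad/s.
Peak time t_p = π/ω_d = π/42.3 = 0.0742 s.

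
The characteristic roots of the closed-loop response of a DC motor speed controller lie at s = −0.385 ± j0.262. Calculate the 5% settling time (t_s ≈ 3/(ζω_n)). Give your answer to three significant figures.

t_s ≈ 7.79 s

For poles at −σ ± jω_d, ζω_n = σ = 0.385, so t_s ≈ 3/σ = 7.79 s.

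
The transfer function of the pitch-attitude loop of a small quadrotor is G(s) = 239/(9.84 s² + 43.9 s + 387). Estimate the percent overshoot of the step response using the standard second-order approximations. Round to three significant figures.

%OS ≈ 30.3%

Dividing through by 9.84: denominator becomes s² + 4.461 s + 39.33.
So ω_n = √39.33 = 6.27 rad/s and ζ = 4.461/(2·6.27) = 0.356.
%OS = 100 e^{−πζ/√(1−ζ²)} with ζ = 0.356 gives 30.3%.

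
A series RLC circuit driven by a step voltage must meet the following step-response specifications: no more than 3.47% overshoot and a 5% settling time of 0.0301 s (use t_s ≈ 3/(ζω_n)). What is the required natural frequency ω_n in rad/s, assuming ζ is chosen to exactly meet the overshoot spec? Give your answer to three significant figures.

ω_n ≈ 136 rad/s

ζ = −ln(OS)/√(π² + (ln OS)²). With OS = 0.0347, ln OS = −3.361 and ζ = 3.361/4.601 = 0.731.
From t_s ≈ 3/(ζω_n): ω_n = 3/(ζ·t_s) = 3/(0.731·0.0301) = 136 rad/s.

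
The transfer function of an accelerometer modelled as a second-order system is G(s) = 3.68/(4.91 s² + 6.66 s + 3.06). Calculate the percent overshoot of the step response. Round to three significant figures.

%OS ≈ 0.513%

Dividing through by 4.91: denominator becomes s² + 1.356 s + 0.6232.
So ω_n = √0.6232 = 0.789 rad/s and ζ = 1.356/(2·0.789) = 0.859.
%OS = 100 e^{−πζ/√(1−ζ²)} with ζ = 0.859 gives 0.513%.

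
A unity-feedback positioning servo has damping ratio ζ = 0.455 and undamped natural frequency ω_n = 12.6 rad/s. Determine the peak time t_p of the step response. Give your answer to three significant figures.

t_p ≈ 0.280 s

The damped frequency is ω_d = ω_n√(1−ζ²) = 12.6·√(1−0.207) = 11.2 rad/s.
Peak time t_p = π/ω_d = π/11.2 = 0.280 s.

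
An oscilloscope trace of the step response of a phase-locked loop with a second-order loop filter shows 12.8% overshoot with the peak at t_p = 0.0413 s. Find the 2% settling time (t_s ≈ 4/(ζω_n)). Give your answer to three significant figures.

t_s ≈ 0.0804 s

ζ from %OS: ζ = |ln 0.128|/√(π²+ln²0.128) = 0.548.
From t_p = π/ω_d, ω_d = π/0.0413 = 76.1 rad/s, so ω_n = ω_d/√(1−ζ²) = 90.9 rad/s.
t_s ≈ 4/(ζω_n) = 4/(0.548·90.9) = 0.0804 s.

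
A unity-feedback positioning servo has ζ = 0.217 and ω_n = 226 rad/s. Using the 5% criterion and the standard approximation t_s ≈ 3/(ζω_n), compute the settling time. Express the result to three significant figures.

t_s ≈ 0.0612 s

t_s ≈ 3/(ζω_n) = 3/(0.217 × 226) = 0.0612 s.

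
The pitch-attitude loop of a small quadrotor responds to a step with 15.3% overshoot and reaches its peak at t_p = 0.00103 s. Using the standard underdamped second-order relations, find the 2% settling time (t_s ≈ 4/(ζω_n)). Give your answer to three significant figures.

From the overshoot, ζ = −ln(OS)/√(π²+ln²(OS)) = 0.513.
t_p = π/ω_d ⇒ ω_d = 3050 rad/s; then ω_n = ω_d/√(1−ζ²) = 3550 rad/s.
t_s ≈ 4/(ζω_n) = 4/(0.513·3550) = 0.00219 s.

t_s ≈ 0.00219 s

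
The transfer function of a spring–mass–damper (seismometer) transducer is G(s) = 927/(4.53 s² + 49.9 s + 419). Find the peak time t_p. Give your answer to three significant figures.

Dividing through by 4.53: denominator becomes s² + 11.02 s + 92.49.
So ω_n = √92.49 = 9.62 rad/s and ζ = 11.02/(2·9.62) = 0.573.
ω_d = 9.62·√(1 − 0.573²) = 7.88 rad/s. t_p = π/ω_d = 0.398 s.

t_p ≈ 0.398 s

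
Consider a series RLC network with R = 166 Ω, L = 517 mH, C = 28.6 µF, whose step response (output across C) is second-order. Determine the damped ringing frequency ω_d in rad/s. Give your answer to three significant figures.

For a series RLC circuit (capacitor voltage as output), ω_n = 1/√(LC) = 1/√(517 mH · 28.6 µF) = 260 rad/s.
ζ = (R/2)·√(C/L) = (166/2)·√(28.6 µF/517 mH) = 0.617.
ω_d = 260·√(1 − 0.617²) = 205 rad/s.

ω_d ≈ 205 rad/s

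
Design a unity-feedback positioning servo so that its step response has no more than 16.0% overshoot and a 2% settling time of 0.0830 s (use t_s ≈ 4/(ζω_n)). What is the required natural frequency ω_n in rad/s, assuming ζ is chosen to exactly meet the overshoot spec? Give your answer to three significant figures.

ω_n ≈ 95.6 rad/s

ζ = −ln(OS)/√(π² + (ln OS)²). With OS = 0.160, ln OS = −1.833 and ζ = 1.833/3.637 = 0.504.
From t_s ≈ 4/(ζω_n): ω_n = 4/(ζ·t_s) = 4/(0.504·0.0830) = 95.6 rad/s.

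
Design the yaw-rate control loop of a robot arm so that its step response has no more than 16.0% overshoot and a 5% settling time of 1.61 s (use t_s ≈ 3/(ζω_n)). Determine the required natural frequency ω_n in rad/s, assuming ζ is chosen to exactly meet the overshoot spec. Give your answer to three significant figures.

From %OS = 100·exp(−πζ/√(1−ζ²)), invert to get ζ = −ln(OS)/√(π² + ln²(OS)) with OS = 0.160.
−ln 0.160 = 1.833, so ζ = 1.833/√(π² + 3.358) = 0.504.
Then ω_n = 3/(ζ t_s) = 3/(0.504 × 1.61) = 3.70 rad/s.

ω_n ≈ 3.70 rad/s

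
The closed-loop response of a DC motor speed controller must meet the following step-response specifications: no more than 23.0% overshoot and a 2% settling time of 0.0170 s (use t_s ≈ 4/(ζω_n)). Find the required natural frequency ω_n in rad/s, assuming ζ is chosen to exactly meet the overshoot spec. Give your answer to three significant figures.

ω_n ≈ 555 rad/s

ζ = −ln(OS)/√(π² + (ln OS)²). With OS = 0.230, ln OS = −1.470 and ζ = 1.470/3.468 = 0.424.
From t_s ≈ 4/(ζω_n): ω_n = 4/(ζ·t_s) = 4/(0.424·0.0170) = 555 rad/s.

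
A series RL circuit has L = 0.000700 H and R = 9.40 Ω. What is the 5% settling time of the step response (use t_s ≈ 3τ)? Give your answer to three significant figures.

τ = L/R = 0.000700/9.40 = 0.0000745 s.
t_s ≈ 3τ = 0.000223 s.

t_s ≈ 0.000223 s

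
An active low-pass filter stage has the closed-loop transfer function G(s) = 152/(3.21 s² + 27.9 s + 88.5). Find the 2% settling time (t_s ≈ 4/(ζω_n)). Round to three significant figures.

Dividing through by 3.21: denominator becomes s² + 8.692 s + 27.57.
So ω_n = √27.57 = 5.25 rad/s and ζ = 8.692/(2·5.25) = 0.828.
t_s ≈ 4/(ζω_n) = 0.920 s.

t_s ≈ 0.920 s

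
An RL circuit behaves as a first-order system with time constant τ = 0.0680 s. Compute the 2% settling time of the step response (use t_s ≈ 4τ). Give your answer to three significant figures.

t_s ≈ 4τ = 0.272 s.

t_s ≈ 0.272 s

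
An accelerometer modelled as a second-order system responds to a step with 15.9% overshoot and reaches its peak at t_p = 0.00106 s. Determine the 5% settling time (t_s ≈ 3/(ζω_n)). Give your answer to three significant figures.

From the overshoot, ζ = −ln(OS)/√(π²+ln²(OS)) = 0.505.
t_p = π/ω_d ⇒ ω_d = 2960 rad/s; then ω_n = ω_d/√(1−ζ²) = 3430 rad/s.
t_s ≈ 3/(ζω_n) = 3/(0.505·3430) = 0.00173 s.

t_s ≈ 0.00173 s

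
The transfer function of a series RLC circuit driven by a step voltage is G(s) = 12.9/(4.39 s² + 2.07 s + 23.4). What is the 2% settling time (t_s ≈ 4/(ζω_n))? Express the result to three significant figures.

t_s ≈ 17.0 s

Dividing through by 4.39: denominator becomes s² + 0.4715 s + 5.330.
So ω_n = √5.330 = 2.31 rad/s and ζ = 0.4715/(2·2.31) = 0.102.
t_s ≈ 4/(ζω_n) = 17.0 s.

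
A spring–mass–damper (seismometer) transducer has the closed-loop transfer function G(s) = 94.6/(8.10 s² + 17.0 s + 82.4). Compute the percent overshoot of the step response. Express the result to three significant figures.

%OS ≈ 33.5%

Dividing through by 8.10: denominator becomes s² + 2.099 s + 10.17.
So ω_n = √10.17 = 3.19 rad/s and ζ = 2.099/(2·3.19) = 0.329.
%OS = 100·exp(−πζ/√(1−ζ²)) = 33.5%.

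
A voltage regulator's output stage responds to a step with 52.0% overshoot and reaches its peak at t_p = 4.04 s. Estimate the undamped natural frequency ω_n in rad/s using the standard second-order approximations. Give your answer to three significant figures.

ω_n ≈ 0.794 rad/s

From the overshoot, ζ = −ln(OS)/√(π²+ln²(OS)) = 0.204.
t_p = π/ω_d ⇒ ω_d = 0.778 rad/s; then ω_n = ω_d/√(1−ζ²) = 0.794 rad/s.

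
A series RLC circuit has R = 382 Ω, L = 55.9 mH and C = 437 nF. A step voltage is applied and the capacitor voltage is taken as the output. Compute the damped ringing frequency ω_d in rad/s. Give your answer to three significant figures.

ω_d ≈ 5410 rad/s

For a series RLC circuit (capacitor voltage as output), ω_n = 1/√(LC) = 1/√(55.9 mH · 437 nF) = 6400 rad/s.
ζ = (R/2)·√(C/L) = (382/2)·√(437 nF/55.9 mH) = 0.534.
ω_d = ω_n√(1−ζ²) = 5410 rad/s.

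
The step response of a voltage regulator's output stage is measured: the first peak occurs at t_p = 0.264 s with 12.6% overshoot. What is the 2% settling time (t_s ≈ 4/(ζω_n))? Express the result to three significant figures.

t_s ≈ 0.510 s

The overshoot fixes ζ = −ln(OS)/√(π²+ln²(OS)) = 0.550.
From t_p = π/ω_d, ω_d = π/0.264 = 11.9 rad/s, so ω_n = ω_d/√(1−ζ²) = 14.3 rad/s.
t_s ≈ 4/(ζω_n) = 4/(0.550·14.3) = 0.510 s.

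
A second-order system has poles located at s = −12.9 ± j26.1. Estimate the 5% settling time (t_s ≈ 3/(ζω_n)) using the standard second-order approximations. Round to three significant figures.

t_s ≈ 0.233 s

For poles at −σ ± jω_d, ζω_n = σ = 12.9, so t_s ≈ 3/σ = 0.233 s.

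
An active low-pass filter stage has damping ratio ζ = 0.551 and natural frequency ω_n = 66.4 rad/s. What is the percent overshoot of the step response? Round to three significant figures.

%OS ≈ 12.6%

For an underdamped second-order system, %OS = 100·exp(−πζ/√(1−ζ²)).
πζ/√(1−ζ²) = π·0.551/√(1−0.304) = 2.074, so %OS = 100·e^(−2.074) = 12.6%.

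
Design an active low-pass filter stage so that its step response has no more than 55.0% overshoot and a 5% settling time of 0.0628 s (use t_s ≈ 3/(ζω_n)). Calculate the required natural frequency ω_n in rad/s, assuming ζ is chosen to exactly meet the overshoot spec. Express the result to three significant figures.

From %OS = 100·exp(−πζ/√(1−ζ²)), invert to get ζ = −ln(OS)/√(π² + ln²(OS)) with OS = 0.550.
−ln 0.550 = 0.5978, so ζ = 0.5978/√(π² + 0.3574) = 0.187.
From t_s ≈ 3/(ζω_n): ω_n = 3/(ζ·t_s) = 3/(0.187·0.0628) = 256 rad/s.

ω_n ≈ 256 rad/s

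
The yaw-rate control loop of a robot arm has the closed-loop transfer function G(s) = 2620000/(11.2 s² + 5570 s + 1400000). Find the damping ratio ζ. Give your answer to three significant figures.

Dividing through by 11.2: denominator becomes s² + 497.3 s + 125000.
So ω_n = √125000 = 354 rad/s and ζ = 497.3/(2·354) = 0.703.

ζ ≈ 0.703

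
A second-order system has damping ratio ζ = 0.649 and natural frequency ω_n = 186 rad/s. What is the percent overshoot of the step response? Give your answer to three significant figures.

For an underdamped second-order system, %OS = 100·exp(−πζ/√(1−ζ²)).
πζ/√(1−ζ²) = π·0.649/√(1−0.421) = 2.680, so %OS = 100·e^(−2.680) = 6.86%.

%OS ≈ 6.86%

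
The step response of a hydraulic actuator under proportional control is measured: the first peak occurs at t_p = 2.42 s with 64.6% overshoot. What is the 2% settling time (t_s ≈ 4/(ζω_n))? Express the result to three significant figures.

t_s ≈ 22.2 s

From the overshoot, ζ = −ln(OS)/√(π²+ln²(OS)) = 0.138.
t_p = π/ω_d ⇒ ω_d = 1.30 rad/s; then ω_n = ω_d/√(1−ζ²) = 1.31 rad/s.
t_s ≈ 4/(ζω_n) = 4/(0.138·1.31) = 22.2 s.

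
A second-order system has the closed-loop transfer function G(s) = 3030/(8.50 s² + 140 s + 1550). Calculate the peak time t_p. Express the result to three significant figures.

t_p ≈ 0.294 s

Dividing through by 8.50: denominator becomes s² + 16.47 s + 182.4.
So ω_n = √182.4 = 13.5 rad/s and ζ = 16.47/(2·13.5) = 0.610.
ω_d = ω_n√(1−ζ²) = 10.7 rad/s. t_p = π/ω_d = 0.294 s.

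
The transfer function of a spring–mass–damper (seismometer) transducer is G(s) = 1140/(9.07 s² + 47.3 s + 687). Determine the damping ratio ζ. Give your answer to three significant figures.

Dividing through by 9.07: denominator becomes s² + 5.215 s + 75.74.
So ω_n = √75.74 = 8.70 rad/s and ζ = 5.215/(2·8.70) = 0.300.

ζ ≈ 0.300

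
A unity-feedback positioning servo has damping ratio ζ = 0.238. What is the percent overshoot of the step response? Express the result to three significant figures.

For an underdamped second-order system, %OS = 100·exp(−πζ/√(1−ζ²)).
πζ/√(1−ζ²) = π·0.238/√(1−0.0566) = 0.7698, so %OS = 100·e^(−0.7698) = 46.3%.

%OS ≈ 46.3%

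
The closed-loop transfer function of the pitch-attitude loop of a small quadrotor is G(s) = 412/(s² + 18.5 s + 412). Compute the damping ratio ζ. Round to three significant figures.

ζ ≈ 0.456

Matching coefficients with s² + 2ζω_n s + ω_n² gives ω_n² = 412 ⇒ ω_n = 20.3 rad/s, and ζ = 18.5/(2ω_n) = 0.456.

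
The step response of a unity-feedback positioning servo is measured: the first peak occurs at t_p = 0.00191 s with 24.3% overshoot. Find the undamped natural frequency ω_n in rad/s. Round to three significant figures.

The overshoot fixes ζ = −ln(OS)/√(π²+ln²(OS)) = 0.411.
From t_p = π/ω_d, ω_d = π/0.00191 = 1640 rad/s, so ω_n = ω_d/√(1−ζ²) = 1800 rad/s.

ω_n ≈ 1800 rad/s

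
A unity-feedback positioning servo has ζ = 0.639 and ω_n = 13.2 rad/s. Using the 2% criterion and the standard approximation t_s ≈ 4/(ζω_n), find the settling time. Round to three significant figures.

t_s ≈ 0.474 s

t_s ≈ 4/(ζω_n) = 4/(0.639 × 13.2) = 0.474 s.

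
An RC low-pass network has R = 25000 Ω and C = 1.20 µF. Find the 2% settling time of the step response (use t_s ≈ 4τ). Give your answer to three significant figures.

t_s ≈ 0.120 s

τ = RC = 25000 × 1.20 µF = 0.0300 s.
t_s ≈ 4τ = 0.120 s.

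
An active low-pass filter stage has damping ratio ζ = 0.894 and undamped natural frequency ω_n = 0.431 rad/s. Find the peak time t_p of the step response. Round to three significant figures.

The damped frequency is ω_d = ω_n√(1−ζ²) = 0.431·√(1−0.799) = 0.193 rad/s.
Peak time t_p = π/ω_d = π/0.193 = 16.3 s.

t_p ≈ 16.3 s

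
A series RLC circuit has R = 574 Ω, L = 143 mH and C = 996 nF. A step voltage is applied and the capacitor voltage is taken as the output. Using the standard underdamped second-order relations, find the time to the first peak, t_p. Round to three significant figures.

For a series RLC circuit (capacitor voltage as output), ω_n = 1/√(LC) = 1/√(143 mH · 996 nF) = 2650 rad/s.
ζ = (R/2)·√(C/L) = (574/2)·√(996 nF/143 mH) = 0.757.
ω_d = ω_n√(1−ζ²) = 1730 rad/s. t_p = π/ω_d = 0.00182 s.

t_p ≈ 0.00182 s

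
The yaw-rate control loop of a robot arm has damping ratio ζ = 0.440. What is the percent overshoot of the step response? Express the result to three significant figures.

For an underdamped second-order system, %OS = 100·exp(−πζ/√(1−ζ²)).
πζ/√(1−ζ²) = π·0.440/√(1−0.194) = 1.539, so %OS = 100·e^(−1.539) = 21.5%.

%OS ≈ 21.5%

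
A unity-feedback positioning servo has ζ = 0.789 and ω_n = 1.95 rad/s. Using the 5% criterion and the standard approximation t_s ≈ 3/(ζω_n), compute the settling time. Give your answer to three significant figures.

t_s ≈ 3/(ζω_n) = 3/(0.789 × 1.95) = 1.95 s.

t_s ≈ 1.95 s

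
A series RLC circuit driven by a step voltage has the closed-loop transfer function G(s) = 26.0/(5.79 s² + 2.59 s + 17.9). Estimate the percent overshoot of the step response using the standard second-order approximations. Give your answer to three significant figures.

%OS ≈ 66.8%

Dividing through by 5.79: denominator becomes s² + 0.4473 s + 3.092.
So ω_n = √3.092 = 1.76 rad/s and ζ = 0.4473/(2·1.76) = 0.127.
%OS = 100 e^{−πζ/√(1−ζ²)} with ζ = 0.127 gives 66.8%.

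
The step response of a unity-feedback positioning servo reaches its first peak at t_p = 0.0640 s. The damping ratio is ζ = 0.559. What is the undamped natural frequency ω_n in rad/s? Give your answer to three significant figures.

Peak time t_p = π/ω_d, so ω_d = π/t_p = π/0.0640 = 49.1 rad/s.
ω_n = ω_d/√(1−ζ²) = 49.1/√0.688 = 59.2 rad/s.

ω_n ≈ 59.2 rad/s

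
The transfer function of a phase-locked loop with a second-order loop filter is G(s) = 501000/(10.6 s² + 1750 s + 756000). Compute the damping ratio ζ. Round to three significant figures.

Dividing through by 10.6: denominator becomes s² + 165.1 s + 71320.
So ω_n = √71320 = 267 rad/s and ζ = 165.1/(2·267) = 0.309.

ζ ≈ 0.309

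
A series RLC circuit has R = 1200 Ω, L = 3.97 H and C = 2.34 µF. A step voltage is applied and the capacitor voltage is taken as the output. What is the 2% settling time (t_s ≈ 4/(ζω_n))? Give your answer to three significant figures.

For a series RLC circuit (capacitor voltage as output), ω_n = 1/√(LC) = 1/√(3.97 H · 2.34 µF) = 328 rad/s.
ζ = (R/2)·√(C/L) = (1200/2)·√(2.34 µF/3.97 H) = 0.461.
t_s ≈ 4/(ζω_n) = 0.0265 s.

t_s ≈ 0.0265 s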